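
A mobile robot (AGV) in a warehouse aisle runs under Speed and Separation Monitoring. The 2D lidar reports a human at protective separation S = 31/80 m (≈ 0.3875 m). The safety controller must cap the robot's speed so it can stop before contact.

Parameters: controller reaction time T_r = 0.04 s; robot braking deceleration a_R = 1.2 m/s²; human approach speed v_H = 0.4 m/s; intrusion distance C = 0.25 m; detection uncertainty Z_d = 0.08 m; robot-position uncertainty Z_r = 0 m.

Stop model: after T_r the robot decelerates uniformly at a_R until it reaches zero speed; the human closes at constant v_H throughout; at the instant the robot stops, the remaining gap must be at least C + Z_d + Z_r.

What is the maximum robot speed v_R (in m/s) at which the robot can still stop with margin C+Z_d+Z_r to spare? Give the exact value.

collect terms ⇒ (5/12)·v_R² + (28/75)·v_R + (-83/2000) = 0
  disc = (28/75)² − 4·(5/12)·(-83/2000) = 18769/90000 ; √disc = 137/300
  v_R = (−(28/75) + 137/300) / (2·(5/12)) = 1/10 m/s
check:
T_s = v_R/a_R = (1/10)/(6/5) = 0.0833 s
reaction-phase robot travel = 0.1000·0.0400 = 0.0040 m
robot under decel: 0.1000²/(2·1.2000) = 0.0042 m
person approaches 0.4000·(0.0400+0.0833) = 0.0493 m
C+Z_d+Z_r = 0.2500+0.0800+0.0000 = 0.3300 m
sum ≈ 0.0040+0.0042+0.0493+0.3300 ≈ 0.3875 m = S ✓

v_R_max = 1/10 m/s = 0.1000 m/s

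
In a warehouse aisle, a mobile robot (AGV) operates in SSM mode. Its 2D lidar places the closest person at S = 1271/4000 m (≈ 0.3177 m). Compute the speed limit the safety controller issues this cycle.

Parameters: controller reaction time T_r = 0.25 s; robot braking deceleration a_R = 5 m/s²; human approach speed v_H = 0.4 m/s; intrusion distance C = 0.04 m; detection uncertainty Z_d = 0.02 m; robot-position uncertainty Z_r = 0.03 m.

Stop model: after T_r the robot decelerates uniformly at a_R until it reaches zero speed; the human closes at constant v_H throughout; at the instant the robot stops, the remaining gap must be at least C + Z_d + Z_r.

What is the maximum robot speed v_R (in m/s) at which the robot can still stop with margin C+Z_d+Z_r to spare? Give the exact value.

at the boundary: (1/10)·v² + (33/100)·v + (-511/4000) = 0
  disc = (33/100)² − 4·(1/10)·(-511/4000) = 4/25 ; √disc = 2/5
  v_R = (−(33/100) + 2/5) / (2·(1/10)) = 7/20 m/s
check:
braking lasts T_s = (7/20)/5 = 0.0700 s
reaction-phase robot travel = 0.3500·0.2500 = 0.0875 m
robot covers 0.3500·0.0700 − ½·5.0000·0.0700² = 0.0123 m while stopping
human over T_r+T_s: 0.4000·(0.2500+0.0700) = 0.1280 m
residual clearance needed = 0.0400+0.0200+0.0300 = 0.0900 m
sum ≈ 0.0875+0.0123+0.1280+0.0900 ≈ 0.3177 m = S ✓

v_R_max = 7/20 m/s = 0.3500 m/s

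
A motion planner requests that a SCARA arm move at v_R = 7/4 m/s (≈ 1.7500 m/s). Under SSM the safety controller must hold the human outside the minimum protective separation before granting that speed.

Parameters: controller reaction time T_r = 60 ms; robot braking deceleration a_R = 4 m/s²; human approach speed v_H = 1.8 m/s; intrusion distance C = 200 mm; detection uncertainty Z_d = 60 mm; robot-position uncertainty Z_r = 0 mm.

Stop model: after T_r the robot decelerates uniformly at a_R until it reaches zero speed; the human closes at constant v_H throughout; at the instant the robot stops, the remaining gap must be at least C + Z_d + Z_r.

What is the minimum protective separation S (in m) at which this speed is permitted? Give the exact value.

stop time T_s = (7/4)/4 = 0.4375 s
reaction-phase robot travel = 1.7500·0.0600 = 0.1050 m
robot under decel: 1.7500²/(2·4.0000) = 0.3828 m
human closes 1.8000·0.4975 = 0.8955 m
C+Z_d+Z_r = 0.2000+0.0600+0.0000 = 0.2600 m
S_min ≈ 0.1050+0.3828+0.8955+0.2600  ⇒  S_min = 26293/16000 m

S_min = 26293/16000 m = 1.6433 m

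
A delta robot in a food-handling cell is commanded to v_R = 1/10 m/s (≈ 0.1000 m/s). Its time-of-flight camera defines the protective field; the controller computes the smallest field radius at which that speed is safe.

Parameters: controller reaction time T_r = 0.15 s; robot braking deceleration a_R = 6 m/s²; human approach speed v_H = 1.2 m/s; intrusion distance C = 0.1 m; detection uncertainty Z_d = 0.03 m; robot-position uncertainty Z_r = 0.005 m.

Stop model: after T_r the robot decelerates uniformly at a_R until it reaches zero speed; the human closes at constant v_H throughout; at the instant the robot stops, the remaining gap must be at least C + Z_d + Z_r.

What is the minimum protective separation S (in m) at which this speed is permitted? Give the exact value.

S_min = 421/1200 m = 0.3508 m

stop time T_s = (1/10)/6 = 0.0167 s
robot covers v_R·T_r = 0.1000·0.1500 = 0.0150 m before braking
braking distance = 0.1000²/(2·6.0000) = 0.0008 m
person approaches 1.2000·(0.1500+0.0167) = 0.2000 m
C+Z_d+Z_r = 0.1000+0.0300+0.0050 = 0.1350 m
S_min ≈ 0.0150+0.0008+0.2000+0.1350  ⇒  S_min = 421/1200 m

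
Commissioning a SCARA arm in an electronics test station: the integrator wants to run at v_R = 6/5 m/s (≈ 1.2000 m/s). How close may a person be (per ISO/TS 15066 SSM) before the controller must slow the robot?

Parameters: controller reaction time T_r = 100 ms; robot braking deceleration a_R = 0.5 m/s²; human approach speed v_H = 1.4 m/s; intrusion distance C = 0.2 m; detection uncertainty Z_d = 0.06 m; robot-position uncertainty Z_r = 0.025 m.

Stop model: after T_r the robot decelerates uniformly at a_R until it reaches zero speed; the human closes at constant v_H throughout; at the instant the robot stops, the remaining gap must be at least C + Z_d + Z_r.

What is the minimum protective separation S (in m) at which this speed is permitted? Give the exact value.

S_min = 1069/200 m = 5.3450 m

stop time T_s = (6/5)/(1/2) = 2.4000 s
robot covers v_R·T_r = 1.2000·0.1000 = 0.1200 m before braking
robot covers 1.2000·2.4000 − ½·0.5000·2.4000² = 1.4400 m while stopping
human over T_r+T_s: 1.4000·(0.1000+2.4000) = 3.5000 m
residual clearance needed = 0.2000+0.0600+0.0250 = 0.2850 m
S_min ≈ 0.1200+1.4400+3.5000+0.2850  ⇒  S_min = 1069/200 m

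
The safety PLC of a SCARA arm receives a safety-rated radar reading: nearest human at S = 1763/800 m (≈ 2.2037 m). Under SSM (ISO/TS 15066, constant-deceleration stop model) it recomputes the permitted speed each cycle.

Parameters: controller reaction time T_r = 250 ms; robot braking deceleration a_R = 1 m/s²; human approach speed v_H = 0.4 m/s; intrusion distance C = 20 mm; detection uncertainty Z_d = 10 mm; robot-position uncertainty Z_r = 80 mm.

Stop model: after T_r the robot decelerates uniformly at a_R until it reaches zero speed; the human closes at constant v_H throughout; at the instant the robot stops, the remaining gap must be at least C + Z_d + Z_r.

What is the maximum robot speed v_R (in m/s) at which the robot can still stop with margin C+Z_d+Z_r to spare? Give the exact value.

v_R_max = 29/20 m/s = 1.4500 m/s

quadratic (1/2)·v² + (13/20)·v + (-319/160) = 0
  disc = (13/20)² − 4·(1/2)·(-319/160) = 441/100 ; √disc = 21/10
  v_R = (−(13/20) + 21/10) / (2·(1/2)) = 29/20 m/s
check:
stop time T_s = (29/20)/1 = 1.4500 s
robot covers v_R·T_r = 1.4500·0.2500 = 0.3625 m before braking
robot under decel: 1.4500²/(2·1.0000) = 1.0513 m
human over T_r+T_s: 0.4000·(0.2500+1.4500) = 0.6800 m
C+Z_d+Z_r = 0.0200+0.0100+0.0800 = 0.1100 m
sum ≈ 0.3625+1.0513+0.6800+0.1100 ≈ 2.2037 m = S ✓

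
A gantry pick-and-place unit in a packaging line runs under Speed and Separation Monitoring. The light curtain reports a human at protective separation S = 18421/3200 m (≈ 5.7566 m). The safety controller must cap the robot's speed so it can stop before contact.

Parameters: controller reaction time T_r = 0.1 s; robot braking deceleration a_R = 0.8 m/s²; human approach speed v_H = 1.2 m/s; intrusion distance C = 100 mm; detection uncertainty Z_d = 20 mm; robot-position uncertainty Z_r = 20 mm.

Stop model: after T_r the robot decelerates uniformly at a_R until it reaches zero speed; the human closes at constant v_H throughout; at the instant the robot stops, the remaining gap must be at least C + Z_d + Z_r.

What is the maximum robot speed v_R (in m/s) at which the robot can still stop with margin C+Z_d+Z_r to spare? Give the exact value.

at the boundary: (5/8)·v² + (8/5)·v + (-17589/3200) = 0
  disc = (8/5)² − 4·(5/8)·(-17589/3200) = 104329/6400 ; √disc = 323/80
  v_R = (−(8/5) + 323/80) / (2·(5/8)) = 39/20 m/s
check:
T_s = v_R/a_R = (39/20)/(4/5) = 2.4375 s
robot covers v_R·T_r = 1.9500·0.1000 = 0.1950 m before braking
braking distance = 1.9500²/(2·0.8000) = 2.3766 m
person approaches 1.2000·(0.1000+2.4375) = 3.0450 m
residual clearance needed = 0.1000+0.0200+0.0200 = 0.1400 m
sum ≈ 0.1950+2.3766+3.0450+0.1400 ≈ 5.7566 m = S ✓

v_R_max = 39/20 m/s = 1.9500 m/s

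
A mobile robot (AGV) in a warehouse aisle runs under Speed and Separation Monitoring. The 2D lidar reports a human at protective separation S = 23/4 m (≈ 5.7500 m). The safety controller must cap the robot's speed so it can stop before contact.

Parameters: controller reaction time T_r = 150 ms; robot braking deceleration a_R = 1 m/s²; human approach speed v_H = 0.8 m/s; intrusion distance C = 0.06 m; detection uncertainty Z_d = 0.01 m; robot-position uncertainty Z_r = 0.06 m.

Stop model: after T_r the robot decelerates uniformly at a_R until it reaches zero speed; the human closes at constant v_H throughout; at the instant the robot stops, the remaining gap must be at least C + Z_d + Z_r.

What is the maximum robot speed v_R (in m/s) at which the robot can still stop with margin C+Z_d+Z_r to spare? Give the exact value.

collect terms ⇒ (1/2)·v_R² + (19/20)·v_R + (-11/2) = 0
  disc = (19/20)² − 4·(1/2)·(-11/2) = 4761/400 ; √disc = 69/20
  v_R = (−(19/20) + 69/20) / (2·(1/2)) = 5/2 m/s
check:
stop time T_s = (5/2)/1 = 2.5000 s
reaction-phase robot travel = 2.5000·0.1500 = 0.3750 m
robot under decel: 2.5000²/(2·1.0000) = 3.1250 m
person approaches 0.8000·(0.1500+2.5000) = 2.1200 m
residual clearance needed = 0.0600+0.0100+0.0600 = 0.1300 m
sum ≈ 0.3750+3.1250+2.1200+0.1300 ≈ 5.7500 m = S ✓

v_R_max = 5/2 m/s = 2.5000 m/s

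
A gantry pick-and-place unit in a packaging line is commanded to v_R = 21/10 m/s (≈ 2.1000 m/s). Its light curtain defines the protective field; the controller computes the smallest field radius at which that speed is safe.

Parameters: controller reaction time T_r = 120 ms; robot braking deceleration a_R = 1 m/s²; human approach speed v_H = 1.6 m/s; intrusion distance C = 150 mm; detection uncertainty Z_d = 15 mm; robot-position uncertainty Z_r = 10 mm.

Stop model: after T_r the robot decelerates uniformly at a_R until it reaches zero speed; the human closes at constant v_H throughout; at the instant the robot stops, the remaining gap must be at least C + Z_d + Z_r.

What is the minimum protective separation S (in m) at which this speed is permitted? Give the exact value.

stop time T_s = (21/10)/1 = 2.1000 s
robot in T_r: 2.1000·0.1200 = 0.2520 m
robot covers 2.1000·2.1000 − ½·1.0000·2.1000² = 2.2050 m while stopping
human closes 1.6000·2.2200 = 3.5520 m
margins: 0.1500+0.0150+0.0100 = 0.1750 m
S_min ≈ 0.2520+2.2050+3.5520+0.1750  ⇒  S_min = 773/125 m

S_min = 773/125 m = 6.1840 m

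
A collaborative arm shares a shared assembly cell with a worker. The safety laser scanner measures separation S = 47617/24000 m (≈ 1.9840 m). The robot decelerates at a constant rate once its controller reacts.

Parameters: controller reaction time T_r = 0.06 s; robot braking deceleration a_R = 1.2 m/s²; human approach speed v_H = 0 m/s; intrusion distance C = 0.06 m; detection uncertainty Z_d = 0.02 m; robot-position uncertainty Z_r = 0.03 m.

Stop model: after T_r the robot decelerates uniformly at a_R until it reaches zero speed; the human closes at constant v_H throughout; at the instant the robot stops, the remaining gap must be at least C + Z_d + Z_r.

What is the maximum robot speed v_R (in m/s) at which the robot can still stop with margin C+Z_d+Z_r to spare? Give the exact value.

v_R_max = 41/20 m/s = 2.0500 m/s

collect terms ⇒ (5/12)·v_R² + (3/50)·v_R + (-44977/24000) = 0
  disc = (3/50)² − 4·(5/12)·(-44977/24000) = 1125721/360000 ; √disc = 1061/600
  v_R = (−(3/50) + 1061/600) / (2·(5/12)) = 41/20 m/s
check:
T_s = v_R/a_R = (41/20)/(6/5) = 1.7083 s
robot in T_r: 2.0500·0.0600 = 0.1230 m
robot under decel: 2.0500²/(2·1.2000) = 1.7510 m
human over T_r+T_s: 0.0000·(0.0600+1.7083) = 0.0000 m
residual clearance needed = 0.0600+0.0200+0.0300 = 0.1100 m
sum ≈ 0.1230+1.7510+0.0000+0.1100 ≈ 1.9840 m = S ✓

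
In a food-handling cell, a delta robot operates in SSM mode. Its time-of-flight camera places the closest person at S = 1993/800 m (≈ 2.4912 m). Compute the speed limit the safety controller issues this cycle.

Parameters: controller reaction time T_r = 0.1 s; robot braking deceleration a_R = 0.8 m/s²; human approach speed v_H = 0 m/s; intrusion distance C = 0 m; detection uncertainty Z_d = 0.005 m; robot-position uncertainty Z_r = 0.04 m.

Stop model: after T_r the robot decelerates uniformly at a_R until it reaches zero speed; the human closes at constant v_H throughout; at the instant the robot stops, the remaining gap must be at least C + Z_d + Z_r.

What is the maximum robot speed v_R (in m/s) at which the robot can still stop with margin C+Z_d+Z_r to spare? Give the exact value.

v_R_max = 19/10 m/s = 1.9000 m/s

quadratic (5/8)·v² + (1/10)·v + (-1957/800) = 0
  disc = (1/10)² − 4·(5/8)·(-1957/800) = 9801/1600 ; √disc = 99/40
  v_R = (−(1/10) + 99/40) / (2·(5/8)) = 19/10 m/s
check:
stop time T_s = (19/10)/(4/5) = 2.3750 s
robot covers v_R·T_r = 1.9000·0.1000 = 0.1900 m before braking
robot covers 1.9000·2.3750 − ½·0.8000·2.3750² = 2.2563 m while stopping
human closes 0.0000·2.4750 = 0.0000 m
margins: 0.0000+0.0050+0.0400 = 0.0450 m
sum ≈ 0.1900+2.2563+0.0000+0.0450 ≈ 2.4912 m = S ✓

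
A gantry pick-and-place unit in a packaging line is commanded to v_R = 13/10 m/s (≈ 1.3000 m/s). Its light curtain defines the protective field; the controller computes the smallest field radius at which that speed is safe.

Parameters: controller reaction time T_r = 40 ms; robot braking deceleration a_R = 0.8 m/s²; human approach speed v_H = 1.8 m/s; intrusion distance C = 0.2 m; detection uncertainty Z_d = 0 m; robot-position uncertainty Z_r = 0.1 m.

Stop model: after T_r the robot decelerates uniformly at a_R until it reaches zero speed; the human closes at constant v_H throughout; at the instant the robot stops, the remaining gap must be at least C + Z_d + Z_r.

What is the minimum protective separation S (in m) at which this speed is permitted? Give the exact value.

braking lasts T_s = (13/10)/(4/5) = 1.6250 s
robot covers v_R·T_r = 1.3000·0.0400 = 0.0520 m before braking
robot covers 1.3000·1.6250 − ½·0.8000·1.6250² = 1.0562 m while stopping
human closes 1.8000·1.6650 = 2.9970 m
residual clearance needed = 0.2000+0.0000+0.1000 = 0.3000 m
S_min ≈ 0.0520+1.0562+2.9970+0.3000  ⇒  S_min = 17621/4000 m

S_min = 17621/4000 m = 4.4052 m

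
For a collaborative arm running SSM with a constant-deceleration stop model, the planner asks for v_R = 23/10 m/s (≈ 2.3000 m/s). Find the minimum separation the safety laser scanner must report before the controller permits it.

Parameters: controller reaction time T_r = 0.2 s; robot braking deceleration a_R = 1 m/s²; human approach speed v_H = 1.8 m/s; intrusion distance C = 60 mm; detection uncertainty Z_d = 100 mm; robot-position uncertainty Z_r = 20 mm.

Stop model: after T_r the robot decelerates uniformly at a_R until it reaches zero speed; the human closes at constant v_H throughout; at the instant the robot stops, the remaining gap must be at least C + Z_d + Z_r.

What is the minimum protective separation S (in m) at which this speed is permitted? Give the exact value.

braking lasts T_s = (23/10)/1 = 2.3000 s
reaction-phase robot travel = 2.3000·0.2000 = 0.4600 m
braking distance = 2.3000²/(2·1.0000) = 2.6450 m
human closes 1.8000·2.5000 = 4.5000 m
margins: 0.0600+0.1000+0.0200 = 0.1800 m
S_min ≈ 0.4600+2.6450+4.5000+0.1800  ⇒  S_min = 1557/200 m

S_min = 1557/200 m = 7.7850 m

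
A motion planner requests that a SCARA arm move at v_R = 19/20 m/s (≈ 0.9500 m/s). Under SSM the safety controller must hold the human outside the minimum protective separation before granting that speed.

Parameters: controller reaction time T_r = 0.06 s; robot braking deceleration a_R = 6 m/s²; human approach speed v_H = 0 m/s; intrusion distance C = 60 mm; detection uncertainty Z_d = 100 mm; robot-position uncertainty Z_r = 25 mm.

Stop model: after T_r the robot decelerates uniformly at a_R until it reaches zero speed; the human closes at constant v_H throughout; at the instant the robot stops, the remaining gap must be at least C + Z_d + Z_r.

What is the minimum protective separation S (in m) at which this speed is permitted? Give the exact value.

S_min = 7613/24000 m = 0.3172 m

stop time T_s = (19/20)/6 = 0.1583 s
reaction-phase robot travel = 0.9500·0.0600 = 0.0570 m
robot covers 0.9500·0.1583 − ½·6.0000·0.1583² = 0.0752 m while stopping
person approaches 0.0000·(0.0600+0.1583) = 0.0000 m
margins: 0.0600+0.1000+0.0250 = 0.1850 m
S_min ≈ 0.0570+0.0752+0.0000+0.1850  ⇒  S_min = 7613/24000 m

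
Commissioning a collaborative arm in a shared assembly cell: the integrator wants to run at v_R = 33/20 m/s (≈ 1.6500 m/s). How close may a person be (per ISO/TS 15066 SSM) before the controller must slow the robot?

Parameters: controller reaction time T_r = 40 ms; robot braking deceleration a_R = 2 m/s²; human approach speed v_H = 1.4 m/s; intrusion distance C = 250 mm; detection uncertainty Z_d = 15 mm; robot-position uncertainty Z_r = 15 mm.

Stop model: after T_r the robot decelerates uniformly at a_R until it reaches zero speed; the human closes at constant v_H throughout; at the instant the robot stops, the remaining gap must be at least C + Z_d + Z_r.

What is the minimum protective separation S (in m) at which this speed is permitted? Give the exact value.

S_min = 17901/8000 m = 2.2376 m

braking lasts T_s = (33/20)/2 = 0.8250 s
robot in T_r: 1.6500·0.0400 = 0.0660 m
robot covers 1.6500·0.8250 − ½·2.0000·0.8250² = 0.6806 m while stopping
human over T_r+T_s: 1.4000·(0.0400+0.8250) = 1.2110 m
residual clearance needed = 0.2500+0.0150+0.0150 = 0.2800 m
S_min ≈ 0.0660+0.6806+1.2110+0.2800  ⇒  S_min = 17901/8000 m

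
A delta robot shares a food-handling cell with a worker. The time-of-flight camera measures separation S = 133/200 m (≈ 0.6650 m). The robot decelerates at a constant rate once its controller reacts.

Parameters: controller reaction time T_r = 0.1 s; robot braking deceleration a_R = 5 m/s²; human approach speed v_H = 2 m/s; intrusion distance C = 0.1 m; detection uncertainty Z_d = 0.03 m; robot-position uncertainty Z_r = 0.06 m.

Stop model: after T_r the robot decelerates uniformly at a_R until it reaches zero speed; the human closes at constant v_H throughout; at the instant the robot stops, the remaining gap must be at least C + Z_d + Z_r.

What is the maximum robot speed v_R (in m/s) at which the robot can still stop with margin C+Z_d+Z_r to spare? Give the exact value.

quadratic (1/10)·v² + (1/2)·v + (-11/40) = 0
  disc = (1/2)² − 4·(1/10)·(-11/40) = 9/25 ; √disc = 3/5
  v_R = (−(1/2) + 3/5) / (2·(1/10)) = 1/2 m/s
check:
stop time T_s = (1/2)/5 = 0.1000 s
robot covers v_R·T_r = 0.5000·0.1000 = 0.0500 m before braking
robot under decel: 0.5000²/(2·5.0000) = 0.0250 m
person approaches 2.0000·(0.1000+0.1000) = 0.4000 m
residual clearance needed = 0.1000+0.0300+0.0600 = 0.1900 m
sum ≈ 0.0500+0.0250+0.4000+0.1900 ≈ 0.6650 m = S ✓

v_R_max = 1/2 m/s = 0.5000 m/s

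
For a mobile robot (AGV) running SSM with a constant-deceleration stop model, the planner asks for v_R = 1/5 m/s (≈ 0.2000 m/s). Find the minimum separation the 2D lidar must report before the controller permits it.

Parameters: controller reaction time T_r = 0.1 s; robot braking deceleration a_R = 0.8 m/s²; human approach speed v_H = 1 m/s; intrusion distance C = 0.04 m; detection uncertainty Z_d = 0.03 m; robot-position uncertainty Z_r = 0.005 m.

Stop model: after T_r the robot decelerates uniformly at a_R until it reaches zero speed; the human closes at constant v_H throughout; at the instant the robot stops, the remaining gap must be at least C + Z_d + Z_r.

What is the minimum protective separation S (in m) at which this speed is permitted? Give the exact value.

S_min = 47/100 m = 0.4700 m

T_s = v_R/a_R = (1/5)/(4/5) = 0.2500 s
robot covers v_R·T_r = 0.2000·0.1000 = 0.0200 m before braking
braking distance = 0.2000²/(2·0.8000) = 0.0250 m
human over T_r+T_s: 1.0000·(0.1000+0.2500) = 0.3500 m
margins: 0.0400+0.0300+0.0050 = 0.0750 m
S_min ≈ 0.0200+0.0250+0.3500+0.0750  ⇒  S_min = 47/100 m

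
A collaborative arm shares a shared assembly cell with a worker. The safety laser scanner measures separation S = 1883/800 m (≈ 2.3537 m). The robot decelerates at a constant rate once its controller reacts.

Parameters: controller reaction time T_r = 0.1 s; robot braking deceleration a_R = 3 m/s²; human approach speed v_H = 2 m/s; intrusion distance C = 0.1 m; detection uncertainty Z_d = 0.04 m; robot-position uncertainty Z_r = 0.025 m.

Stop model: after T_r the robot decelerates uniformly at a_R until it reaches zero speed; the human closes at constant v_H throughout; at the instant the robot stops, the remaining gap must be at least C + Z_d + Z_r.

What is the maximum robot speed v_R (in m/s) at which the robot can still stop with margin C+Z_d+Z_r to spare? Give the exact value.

at the boundary: (1/6)·v² + (23/30)·v + (-1591/800) = 0
  disc = (23/30)² − 4·(1/6)·(-1591/800) = 6889/3600 ; √disc = 83/60
  v_R = (−(23/30) + 83/60) / (2·(1/6)) = 37/20 m/s
check:
stop time T_s = (37/20)/3 = 0.6167 s
robot in T_r: 1.8500·0.1000 = 0.1850 m
braking distance = 1.8500²/(2·3.0000) = 0.5704 m
human closes 2.0000·0.7167 = 1.4333 m
margins: 0.1000+0.0400+0.0250 = 0.1650 m
sum ≈ 0.1850+0.5704+1.4333+0.1650 ≈ 2.3537 m = S ✓

v_R_max = 37/20 m/s = 1.8500 m/s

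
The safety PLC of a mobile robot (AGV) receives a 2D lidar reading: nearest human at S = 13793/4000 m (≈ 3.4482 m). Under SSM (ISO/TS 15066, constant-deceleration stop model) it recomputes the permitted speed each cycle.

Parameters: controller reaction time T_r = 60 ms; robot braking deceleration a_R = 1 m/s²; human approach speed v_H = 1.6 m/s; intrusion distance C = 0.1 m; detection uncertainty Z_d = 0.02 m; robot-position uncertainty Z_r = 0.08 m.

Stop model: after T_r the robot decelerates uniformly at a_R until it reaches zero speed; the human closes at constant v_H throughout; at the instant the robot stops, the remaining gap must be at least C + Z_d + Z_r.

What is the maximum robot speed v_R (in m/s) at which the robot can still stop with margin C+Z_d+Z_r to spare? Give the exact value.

v_R_max = 27/20 m/s = 1.3500 m/s

quadratic (1/2)·v² + (83/50)·v + (-12609/4000) = 0
  disc = (83/50)² − 4·(1/2)·(-12609/4000) = 90601/10000 ; √disc = 301/100
  v_R = (−(83/50) + 301/100) / (2·(1/2)) = 27/20 m/s
check:
braking lasts T_s = (27/20)/1 = 1.3500 s
robot covers v_R·T_r = 1.3500·0.0600 = 0.0810 m before braking
braking distance = 1.3500²/(2·1.0000) = 0.9113 m
person approaches 1.6000·(0.0600+1.3500) = 2.2560 m
C+Z_d+Z_r = 0.1000+0.0200+0.0800 = 0.2000 m
sum ≈ 0.0810+0.9113+2.2560+0.2000 ≈ 3.4482 m = S ✓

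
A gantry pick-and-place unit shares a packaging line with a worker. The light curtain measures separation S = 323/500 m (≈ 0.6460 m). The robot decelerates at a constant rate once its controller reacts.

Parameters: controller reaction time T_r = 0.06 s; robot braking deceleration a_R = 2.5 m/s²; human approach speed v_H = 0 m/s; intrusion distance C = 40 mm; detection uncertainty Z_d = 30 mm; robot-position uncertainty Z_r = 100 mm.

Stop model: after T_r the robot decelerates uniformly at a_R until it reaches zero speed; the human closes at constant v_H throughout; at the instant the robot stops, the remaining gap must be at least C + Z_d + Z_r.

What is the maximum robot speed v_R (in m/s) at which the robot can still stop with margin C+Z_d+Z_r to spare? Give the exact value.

v_R_max = 7/5 m/s = 1.4000 m/s

at the boundary: (1/5)·v² + (3/50)·v + (-119/250) = 0
  disc = (3/50)² − 4·(1/5)·(-119/250) = 961/2500 ; √disc = 31/50
  v_R = (−(3/50) + 31/50) / (2·(1/5)) = 7/5 m/s
check:
braking lasts T_s = (7/5)/(5/2) = 0.5600 s
reaction-phase robot travel = 1.4000·0.0600 = 0.0840 m
robot under decel: 1.4000²/(2·2.5000) = 0.3920 m
person approaches 0.0000·(0.0600+0.5600) = 0.0000 m
C+Z_d+Z_r = 0.0400+0.0300+0.1000 = 0.1700 m
sum ≈ 0.0840+0.3920+0.0000+0.1700 ≈ 0.6460 m = S ✓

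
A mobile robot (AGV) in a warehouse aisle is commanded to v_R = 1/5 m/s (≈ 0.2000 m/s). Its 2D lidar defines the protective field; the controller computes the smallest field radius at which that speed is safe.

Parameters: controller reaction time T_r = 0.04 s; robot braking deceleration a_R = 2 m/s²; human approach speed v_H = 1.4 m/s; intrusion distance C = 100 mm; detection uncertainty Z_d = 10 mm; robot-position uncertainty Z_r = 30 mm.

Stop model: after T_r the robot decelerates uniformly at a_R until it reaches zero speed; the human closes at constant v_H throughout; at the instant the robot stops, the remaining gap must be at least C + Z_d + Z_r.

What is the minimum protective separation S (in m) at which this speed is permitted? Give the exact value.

stop time T_s = (1/5)/2 = 0.1000 s
robot covers v_R·T_r = 0.2000·0.0400 = 0.0080 m before braking
robot under decel: 0.2000²/(2·2.0000) = 0.0100 m
human closes 1.4000·0.1400 = 0.1960 m
residual clearance needed = 0.1000+0.0100+0.0300 = 0.1400 m
S_min ≈ 0.0080+0.0100+0.1960+0.1400  ⇒  S_min = 177/500 m

S_min = 177/500 m = 0.3540 m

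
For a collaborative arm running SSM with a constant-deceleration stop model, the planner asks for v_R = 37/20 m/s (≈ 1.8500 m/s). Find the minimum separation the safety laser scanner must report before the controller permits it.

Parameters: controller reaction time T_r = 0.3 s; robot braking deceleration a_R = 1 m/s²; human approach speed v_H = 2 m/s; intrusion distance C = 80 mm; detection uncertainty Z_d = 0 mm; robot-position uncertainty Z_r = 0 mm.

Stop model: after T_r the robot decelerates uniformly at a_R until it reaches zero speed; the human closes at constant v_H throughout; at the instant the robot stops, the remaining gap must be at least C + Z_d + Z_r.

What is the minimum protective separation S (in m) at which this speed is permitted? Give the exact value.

S_min = 5317/800 m = 6.6463 m

T_s = v_R/a_R = (37/20)/1 = 1.8500 s
robot covers v_R·T_r = 1.8500·0.3000 = 0.5550 m before braking
braking distance = 1.8500²/(2·1.0000) = 1.7112 m
person approaches 2.0000·(0.3000+1.8500) = 4.3000 m
margins: 0.0800+0.0000+0.0000 = 0.0800 m
S_min ≈ 0.5550+1.7112+4.3000+0.0800  ⇒  S_min = 5317/800 m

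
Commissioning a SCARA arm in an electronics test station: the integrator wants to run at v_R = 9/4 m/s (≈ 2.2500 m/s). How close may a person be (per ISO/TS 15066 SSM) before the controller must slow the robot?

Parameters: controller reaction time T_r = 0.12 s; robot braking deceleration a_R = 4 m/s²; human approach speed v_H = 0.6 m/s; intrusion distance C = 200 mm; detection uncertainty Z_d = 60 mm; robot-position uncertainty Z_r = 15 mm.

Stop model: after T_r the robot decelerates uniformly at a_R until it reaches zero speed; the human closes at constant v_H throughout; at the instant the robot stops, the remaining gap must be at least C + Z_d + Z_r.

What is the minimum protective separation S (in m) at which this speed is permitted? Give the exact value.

braking lasts T_s = (9/4)/4 = 0.5625 s
robot covers v_R·T_r = 2.2500·0.1200 = 0.2700 m before braking
braking distance = 2.2500²/(2·4.0000) = 0.6328 m
human over T_r+T_s: 0.6000·(0.1200+0.5625) = 0.4095 m
C+Z_d+Z_r = 0.2000+0.0600+0.0150 = 0.2750 m
S_min ≈ 0.2700+0.6328+0.4095+0.2750  ⇒  S_min = 25397/16000 m

S_min = 25397/16000 m = 1.5873 m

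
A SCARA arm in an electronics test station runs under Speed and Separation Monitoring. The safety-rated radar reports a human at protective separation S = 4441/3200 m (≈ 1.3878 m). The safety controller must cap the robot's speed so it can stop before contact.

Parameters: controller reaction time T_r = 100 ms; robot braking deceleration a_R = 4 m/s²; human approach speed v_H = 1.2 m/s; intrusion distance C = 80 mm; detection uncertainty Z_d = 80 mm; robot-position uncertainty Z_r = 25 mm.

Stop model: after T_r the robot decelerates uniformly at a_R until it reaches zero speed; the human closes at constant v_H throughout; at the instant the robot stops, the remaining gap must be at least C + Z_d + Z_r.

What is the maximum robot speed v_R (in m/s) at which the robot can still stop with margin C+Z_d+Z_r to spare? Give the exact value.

at the boundary: (1/8)·v² + (2/5)·v + (-693/640) = 0
  disc = (2/5)² − 4·(1/8)·(-693/640) = 4489/6400 ; √disc = 67/80
  v_R = (−(2/5) + 67/80) / (2·(1/8)) = 7/4 m/s
check:
stop time T_s = (7/4)/4 = 0.4375 s
robot covers v_R·T_r = 1.7500·0.1000 = 0.1750 m before braking
robot covers 1.7500·0.4375 − ½·4.0000·0.4375² = 0.3828 m while stopping
human closes 1.2000·0.5375 = 0.6450 m
residual clearance needed = 0.0800+0.0800+0.0250 = 0.1850 m
sum ≈ 0.1750+0.3828+0.6450+0.1850 ≈ 1.3878 m = S ✓

v_R_max = 7/4 m/s = 1.7500 m/s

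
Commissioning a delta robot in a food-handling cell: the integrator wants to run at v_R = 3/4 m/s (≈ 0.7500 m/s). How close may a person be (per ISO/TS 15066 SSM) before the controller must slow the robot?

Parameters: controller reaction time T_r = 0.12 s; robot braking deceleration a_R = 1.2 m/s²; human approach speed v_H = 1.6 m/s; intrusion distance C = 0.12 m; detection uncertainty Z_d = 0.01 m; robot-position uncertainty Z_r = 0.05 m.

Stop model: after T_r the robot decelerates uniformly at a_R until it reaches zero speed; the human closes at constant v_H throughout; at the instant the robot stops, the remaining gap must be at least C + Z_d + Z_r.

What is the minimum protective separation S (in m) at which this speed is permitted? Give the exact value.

stop time T_s = (3/4)/(6/5) = 0.6250 s
reaction-phase robot travel = 0.7500·0.1200 = 0.0900 m
braking distance = 0.7500²/(2·1.2000) = 0.2344 m
human closes 1.6000·0.7450 = 1.1920 m
margins: 0.1200+0.0100+0.0500 = 0.1800 m
S_min ≈ 0.0900+0.2344+1.1920+0.1800  ⇒  S_min = 13571/8000 m

S_min = 13571/8000 m = 1.6964 m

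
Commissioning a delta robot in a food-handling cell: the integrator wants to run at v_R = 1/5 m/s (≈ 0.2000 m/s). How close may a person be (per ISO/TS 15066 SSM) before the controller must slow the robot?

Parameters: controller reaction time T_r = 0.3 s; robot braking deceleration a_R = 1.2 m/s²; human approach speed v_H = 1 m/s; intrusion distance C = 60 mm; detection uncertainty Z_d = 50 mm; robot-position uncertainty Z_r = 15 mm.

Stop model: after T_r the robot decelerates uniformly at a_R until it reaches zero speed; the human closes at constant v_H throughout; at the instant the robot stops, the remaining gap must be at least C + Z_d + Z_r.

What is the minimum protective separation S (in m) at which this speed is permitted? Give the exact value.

stop time T_s = (1/5)/(6/5) = 0.1667 s
reaction-phase robot travel = 0.2000·0.3000 = 0.0600 m
robot covers 0.2000·0.1667 − ½·1.2000·0.1667² = 0.0167 m while stopping
human over T_r+T_s: 1.0000·(0.3000+0.1667) = 0.4667 m
margins: 0.0600+0.0500+0.0150 = 0.1250 m
S_min ≈ 0.0600+0.0167+0.4667+0.1250  ⇒  S_min = 401/600 m

S_min = 401/600 m = 0.6683 m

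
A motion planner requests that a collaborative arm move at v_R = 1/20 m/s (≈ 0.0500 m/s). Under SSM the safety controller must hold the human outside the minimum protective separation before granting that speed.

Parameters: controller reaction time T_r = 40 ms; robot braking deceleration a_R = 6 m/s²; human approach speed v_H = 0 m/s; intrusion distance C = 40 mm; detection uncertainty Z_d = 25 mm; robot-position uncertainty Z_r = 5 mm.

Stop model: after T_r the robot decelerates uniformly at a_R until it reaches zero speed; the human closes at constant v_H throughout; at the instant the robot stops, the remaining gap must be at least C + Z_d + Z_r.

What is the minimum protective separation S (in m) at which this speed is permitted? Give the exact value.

stop time T_s = (1/20)/6 = 0.0083 s
robot covers v_R·T_r = 0.0500·0.0400 = 0.0020 m before braking
robot under decel: 0.0500²/(2·6.0000) = 0.0002 m
human closes 0.0000·0.0483 = 0.0000 m
C+Z_d+Z_r = 0.0400+0.0250+0.0050 = 0.0700 m
S_min ≈ 0.0020+0.0002+0.0000+0.0700  ⇒  S_min = 1733/24000 m

S_min = 1733/24000 m = 0.0722 m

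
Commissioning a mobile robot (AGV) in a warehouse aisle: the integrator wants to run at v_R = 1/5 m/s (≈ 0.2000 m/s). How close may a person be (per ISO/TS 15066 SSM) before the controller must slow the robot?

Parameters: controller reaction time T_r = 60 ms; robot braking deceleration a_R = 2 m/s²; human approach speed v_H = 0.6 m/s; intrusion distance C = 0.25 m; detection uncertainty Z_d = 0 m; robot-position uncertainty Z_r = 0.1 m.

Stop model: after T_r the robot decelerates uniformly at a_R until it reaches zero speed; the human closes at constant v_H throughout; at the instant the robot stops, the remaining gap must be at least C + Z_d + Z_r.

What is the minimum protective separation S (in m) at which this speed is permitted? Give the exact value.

S_min = 117/250 m = 0.4680 m

braking lasts T_s = (1/5)/2 = 0.1000 s
robot in T_r: 0.2000·0.0600 = 0.0120 m
robot covers 0.2000·0.1000 − ½·2.0000·0.1000² = 0.0100 m while stopping
person approaches 0.6000·(0.0600+0.1000) = 0.0960 m
C+Z_d+Z_r = 0.2500+0.0000+0.1000 = 0.3500 m
S_min ≈ 0.0120+0.0100+0.0960+0.3500  ⇒  S_min = 117/250 m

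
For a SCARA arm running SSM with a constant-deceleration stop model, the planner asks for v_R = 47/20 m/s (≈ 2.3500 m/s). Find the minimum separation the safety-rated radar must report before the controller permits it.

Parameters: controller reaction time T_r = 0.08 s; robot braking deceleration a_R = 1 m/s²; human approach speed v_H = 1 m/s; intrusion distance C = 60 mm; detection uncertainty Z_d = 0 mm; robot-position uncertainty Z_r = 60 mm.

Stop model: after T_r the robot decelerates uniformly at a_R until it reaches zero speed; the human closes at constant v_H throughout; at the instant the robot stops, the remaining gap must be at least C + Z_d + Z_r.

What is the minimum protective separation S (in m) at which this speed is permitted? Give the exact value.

stop time T_s = (47/20)/1 = 2.3500 s
robot in T_r: 2.3500·0.0800 = 0.1880 m
braking distance = 2.3500²/(2·1.0000) = 2.7612 m
human closes 1.0000·2.4300 = 2.4300 m
C+Z_d+Z_r = 0.0600+0.0000+0.0600 = 0.1200 m
S_min ≈ 0.1880+2.7612+2.4300+0.1200  ⇒  S_min = 21997/4000 m

S_min = 21997/4000 m = 5.4992 m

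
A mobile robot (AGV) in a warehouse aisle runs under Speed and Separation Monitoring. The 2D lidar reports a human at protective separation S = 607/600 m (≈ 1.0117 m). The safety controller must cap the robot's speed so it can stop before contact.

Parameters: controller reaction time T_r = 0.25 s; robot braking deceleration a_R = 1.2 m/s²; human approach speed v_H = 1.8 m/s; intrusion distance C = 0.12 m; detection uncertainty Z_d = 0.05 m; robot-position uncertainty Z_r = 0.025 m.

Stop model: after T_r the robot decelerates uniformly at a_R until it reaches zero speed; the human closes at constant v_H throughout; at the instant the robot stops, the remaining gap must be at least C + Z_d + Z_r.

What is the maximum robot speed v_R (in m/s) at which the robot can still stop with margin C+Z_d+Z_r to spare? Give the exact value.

quadratic (5/12)·v² + (7/4)·v + (-11/30) = 0
  disc = (7/4)² − 4·(5/12)·(-11/30) = 529/144 ; √disc = 23/12
  v_R = (−(7/4) + 23/12) / (2·(5/12)) = 1/5 m/s
check:
stop time T_s = (1/5)/(6/5) = 0.1667 s
robot in T_r: 0.2000·0.2500 = 0.0500 m
braking distance = 0.2000²/(2·1.2000) = 0.0167 m
person approaches 1.8000·(0.2500+0.1667) = 0.7500 m
C+Z_d+Z_r = 0.1200+0.0500+0.0250 = 0.1950 m
sum ≈ 0.0500+0.0167+0.7500+0.1950 ≈ 1.0117 m = S ✓

v_R_max = 1/5 m/s = 0.2000 m/s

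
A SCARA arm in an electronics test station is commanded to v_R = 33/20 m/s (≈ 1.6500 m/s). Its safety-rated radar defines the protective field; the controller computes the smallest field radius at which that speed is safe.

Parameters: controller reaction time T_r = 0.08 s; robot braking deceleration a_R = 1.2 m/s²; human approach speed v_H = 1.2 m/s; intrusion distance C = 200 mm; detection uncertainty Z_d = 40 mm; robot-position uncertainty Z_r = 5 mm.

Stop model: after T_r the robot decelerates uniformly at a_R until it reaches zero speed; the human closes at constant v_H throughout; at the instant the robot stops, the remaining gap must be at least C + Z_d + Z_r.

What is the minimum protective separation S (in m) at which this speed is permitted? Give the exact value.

S_min = 26059/8000 m = 3.2574 m

stop time T_s = (33/20)/(6/5) = 1.3750 s
robot in T_r: 1.6500·0.0800 = 0.1320 m
robot under decel: 1.6500²/(2·1.2000) = 1.1344 m
human over T_r+T_s: 1.2000·(0.0800+1.3750) = 1.7460 m
C+Z_d+Z_r = 0.2000+0.0400+0.0050 = 0.2450 m
S_min ≈ 0.1320+1.1344+1.7460+0.2450  ⇒  S_min = 26059/8000 m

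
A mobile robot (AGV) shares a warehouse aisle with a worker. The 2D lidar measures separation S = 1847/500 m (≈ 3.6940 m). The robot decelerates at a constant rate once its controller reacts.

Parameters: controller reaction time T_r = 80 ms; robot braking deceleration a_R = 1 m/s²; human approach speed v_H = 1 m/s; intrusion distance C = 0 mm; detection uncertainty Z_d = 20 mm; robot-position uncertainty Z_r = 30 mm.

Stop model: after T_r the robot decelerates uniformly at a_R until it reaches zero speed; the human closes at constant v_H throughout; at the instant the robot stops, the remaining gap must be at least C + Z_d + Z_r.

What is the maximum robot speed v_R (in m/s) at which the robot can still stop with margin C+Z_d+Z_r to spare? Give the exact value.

quadratic (1/2)·v² + (27/25)·v + (-891/250) = 0
  disc = (27/25)² − 4·(1/2)·(-891/250) = 5184/625 ; √disc = 72/25
  v_R = (−(27/25) + 72/25) / (2·(1/2)) = 9/5 m/s
check:
T_s = v_R/a_R = (9/5)/1 = 1.8000 s
robot in T_r: 1.8000·0.0800 = 0.1440 m
robot under decel: 1.8000²/(2·1.0000) = 1.6200 m
human over T_r+T_s: 1.0000·(0.0800+1.8000) = 1.8800 m
C+Z_d+Z_r = 0.0000+0.0200+0.0300 = 0.0500 m
sum ≈ 0.1440+1.6200+1.8800+0.0500 ≈ 3.6940 m = S ✓

v_R_max = 9/5 m/s = 1.8000 m/s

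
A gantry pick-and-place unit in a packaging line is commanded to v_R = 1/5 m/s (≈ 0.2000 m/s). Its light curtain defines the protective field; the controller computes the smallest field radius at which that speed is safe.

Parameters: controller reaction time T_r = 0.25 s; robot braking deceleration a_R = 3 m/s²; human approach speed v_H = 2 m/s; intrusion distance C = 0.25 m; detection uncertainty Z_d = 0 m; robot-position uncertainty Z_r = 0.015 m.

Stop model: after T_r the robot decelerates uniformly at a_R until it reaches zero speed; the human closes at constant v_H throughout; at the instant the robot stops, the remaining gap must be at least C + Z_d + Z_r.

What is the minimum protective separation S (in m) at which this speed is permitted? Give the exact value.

braking lasts T_s = (1/5)/3 = 0.0667 s
robot covers v_R·T_r = 0.2000·0.2500 = 0.0500 m before braking
robot covers 0.2000·0.0667 − ½·3.0000·0.0667² = 0.0067 m while stopping
human over T_r+T_s: 2.0000·(0.2500+0.0667) = 0.6333 m
C+Z_d+Z_r = 0.2500+0.0000+0.0150 = 0.2650 m
S_min ≈ 0.0500+0.0067+0.6333+0.2650  ⇒  S_min = 191/200 m

S_min = 191/200 m = 0.9550 m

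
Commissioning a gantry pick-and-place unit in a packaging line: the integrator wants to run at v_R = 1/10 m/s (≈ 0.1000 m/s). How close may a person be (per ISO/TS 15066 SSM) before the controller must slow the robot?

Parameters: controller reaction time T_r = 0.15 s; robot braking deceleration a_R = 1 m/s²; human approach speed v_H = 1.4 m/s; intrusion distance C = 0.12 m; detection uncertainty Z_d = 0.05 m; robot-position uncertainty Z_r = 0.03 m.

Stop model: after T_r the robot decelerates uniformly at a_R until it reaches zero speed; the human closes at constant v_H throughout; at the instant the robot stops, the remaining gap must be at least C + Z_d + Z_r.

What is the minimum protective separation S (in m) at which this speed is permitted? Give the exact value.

braking lasts T_s = (1/10)/1 = 0.1000 s
robot in T_r: 0.1000·0.1500 = 0.0150 m
robot under decel: 0.1000²/(2·1.0000) = 0.0050 m
human over T_r+T_s: 1.4000·(0.1500+0.1000) = 0.3500 m
C+Z_d+Z_r = 0.1200+0.0500+0.0300 = 0.2000 m
S_min ≈ 0.0150+0.0050+0.3500+0.2000  ⇒  S_min = 57/100 m

S_min = 57/100 m = 0.5700 m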